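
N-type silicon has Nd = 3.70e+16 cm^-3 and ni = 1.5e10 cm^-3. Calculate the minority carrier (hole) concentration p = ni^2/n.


Step 1: Since Nd >> ni, n ≈ Nd = 3.70e+16 cm^-3
Step 2: p = ni^2 / n = (1.5e10)^2 / 3.70e+16
Step 3: p = 2.25e20 / 3.70e+16 = 6.08e+03 cm^-3

6.08e+03


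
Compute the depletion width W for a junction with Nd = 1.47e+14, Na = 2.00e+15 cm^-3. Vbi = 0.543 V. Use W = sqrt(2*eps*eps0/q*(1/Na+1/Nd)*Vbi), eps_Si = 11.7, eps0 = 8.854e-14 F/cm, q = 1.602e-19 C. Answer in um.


Step 1: 1/Na + 1/Nd = 1/2.00e+15 + 1/1.47e+14 = 7.30272e-15
Step 2: 2*eps*eps0/q = 2*11.7*8.854e-14/1.602e-19 = 1.293281e+07
Step 3: W^2 = 1.293281e+07 * 7.30272e-15 * 0.543 = 5.12835e-08
Step 4: W = sqrt(5.12835e-08) = 2.265e-04 cm = 2.265 um

2.265


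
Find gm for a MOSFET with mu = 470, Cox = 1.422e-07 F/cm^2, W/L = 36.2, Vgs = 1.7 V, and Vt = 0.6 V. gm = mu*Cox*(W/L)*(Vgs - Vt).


Step 1: Vov = Vgs - Vt = 1.7 - 0.6 = 1.1 V
Step 2: gm = mu * Cox * (W/L) * Vov
Step 3: gm = 470 * 1.422e-07 * 36.2 * 1.1 = 2.66e-03 S

2.66e-03


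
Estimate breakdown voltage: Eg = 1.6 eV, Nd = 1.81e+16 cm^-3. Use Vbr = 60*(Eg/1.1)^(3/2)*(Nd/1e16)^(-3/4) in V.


Step 1: Eg/1.1 = 1.6/1.1 = 1.454545
Step 2: (Eg/1.1)^1.5 = 1.454545^1.5 = 1.754247
Step 3: (Nd/1e16)^(-0.75) = (1.81)^(-0.75) = 0.640827
Step 4: Vbr = 60 * 1.754247 * 0.640827 = 67.5 V

67.5


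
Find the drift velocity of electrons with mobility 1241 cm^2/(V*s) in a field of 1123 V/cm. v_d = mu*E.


Step 1: v_d = mu * E
Step 2: v_d = 1241 * 1123 = 1393643
Step 3: v_d = 1.39e+06 cm/s

1.39e+06


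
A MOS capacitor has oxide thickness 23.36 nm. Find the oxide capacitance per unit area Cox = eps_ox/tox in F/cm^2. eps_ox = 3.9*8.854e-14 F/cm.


Step 1: eps_ox = 3.9 * 8.854e-14 = 3.45306e-13 F/cm
Step 2: tox in cm = 23.36 nm * 1e-7 = 2.3360e-06 cm
Step 3: Cox = 3.45306e-13 / 2.3360e-06 = 1.48e-07 F/cm^2

1.48e-07


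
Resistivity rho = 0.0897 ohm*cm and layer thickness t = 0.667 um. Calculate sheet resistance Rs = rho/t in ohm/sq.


Step 1: Convert thickness to cm: t = 0.667 um = 6.6700e-05 cm
Step 2: Rs = rho / t = 0.0897 / 6.6700e-05
Step 3: Rs = 1344.8 ohm/sq

1344.8


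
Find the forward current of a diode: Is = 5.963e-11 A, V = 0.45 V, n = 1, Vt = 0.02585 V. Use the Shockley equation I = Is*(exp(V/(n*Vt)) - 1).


Step 1: V/(n*Vt) = 0.45/(1*0.02585) = 17.4081
Step 2: exp(17.4081) = 3.6328e+07
Step 3: I = 5.963e-11 * (3.6328e+07 - 1) = 2.17e-03 A

2.17e-03


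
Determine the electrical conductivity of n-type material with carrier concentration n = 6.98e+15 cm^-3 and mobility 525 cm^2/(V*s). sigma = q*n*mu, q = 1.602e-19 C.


Step 1: sigma = q * n * mu
Step 2: sigma = 1.602e-19 * 6.98e+15 * 525
Step 3: sigma = 5.871e-01 S/cm

5.871e-01


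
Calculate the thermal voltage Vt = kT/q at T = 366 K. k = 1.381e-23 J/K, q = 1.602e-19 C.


Step 1: kT = 1.381e-23 * 366 = 5.05446e-21 J
Step 2: Vt = kT/q = 5.05446e-21 / 1.602e-19
Step 3: Vt = 0.03155 V

0.03155


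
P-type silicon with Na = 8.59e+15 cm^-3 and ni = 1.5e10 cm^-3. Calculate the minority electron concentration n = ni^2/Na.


Step 1: Majority hole concentration p ≈ Na = 8.59e+15 cm^-3
Step 2: n = ni^2 / Na = (1.5e10)^2 / 8.59e+15
Step 3: n = 2.62e+04 cm^-3

2.62e+04


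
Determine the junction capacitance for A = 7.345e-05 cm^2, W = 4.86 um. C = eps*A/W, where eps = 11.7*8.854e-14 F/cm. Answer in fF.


Step 1: eps_Si = 11.7 * 8.854e-14 = 1.035918e-12 F/cm
Step 2: W in cm = 4.86 * 1e-4 = 4.86e-04 cm
Step 3: C = 1.035918e-12 * 7.345e-05 / 4.86e-04 = 1.565600e-13 F
Step 4: C = 156.56 fF

156.56


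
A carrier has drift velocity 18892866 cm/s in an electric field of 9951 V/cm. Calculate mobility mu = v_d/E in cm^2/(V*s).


Step 1: mu = v_d / E
Step 2: mu = 18892866 / 9951
Step 3: mu = 1898.59 cm^2/(V*s)

1898.59


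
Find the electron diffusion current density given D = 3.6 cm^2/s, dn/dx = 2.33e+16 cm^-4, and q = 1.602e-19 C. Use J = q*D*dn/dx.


Step 1: J = q * D * (dn/dx)
Step 2: J = 1.602e-19 * 3.6 * 2.33e+16
Step 3: J = 1.34e-02 A/cm^2

1.34e-02


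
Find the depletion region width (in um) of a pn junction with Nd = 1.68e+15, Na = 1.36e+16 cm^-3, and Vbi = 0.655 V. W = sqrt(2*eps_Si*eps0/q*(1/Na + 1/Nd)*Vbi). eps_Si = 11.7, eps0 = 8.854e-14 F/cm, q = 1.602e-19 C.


Step 1: 1/Na + 1/Nd = 1/1.36e+16 + 1/1.68e+15 = 6.68768e-16
Step 2: 2*eps*eps0/q = 2*11.7*8.854e-14/1.602e-19 = 1.293281e+07
Step 3: W^2 = 1.293281e+07 * 6.68768e-16 * 0.655 = 5.66513e-09
Step 4: W = sqrt(5.66513e-09) = 7.527e-05 cm = 0.7527 um

0.7527


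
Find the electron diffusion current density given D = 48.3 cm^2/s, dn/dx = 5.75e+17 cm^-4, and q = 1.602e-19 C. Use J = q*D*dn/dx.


Step 1: J = q * D * (dn/dx)
Step 2: J = 1.602e-19 * 48.3 * 5.75e+17
Step 3: J = 4.45e+00 A/cm^2

4.45e+00


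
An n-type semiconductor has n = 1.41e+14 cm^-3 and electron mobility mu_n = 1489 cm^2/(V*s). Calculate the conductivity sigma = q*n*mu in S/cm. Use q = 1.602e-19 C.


Step 1: sigma = q * n * mu
Step 2: sigma = 1.602e-19 * 1.41e+14 * 1489
Step 3: sigma = 3.363e-02 S/cm

3.363e-02


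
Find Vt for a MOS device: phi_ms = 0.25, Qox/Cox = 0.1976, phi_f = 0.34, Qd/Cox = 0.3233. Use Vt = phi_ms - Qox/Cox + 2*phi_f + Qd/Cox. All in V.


Step 1: Vt = phi_ms - Qox/Cox + 2*phi_f + Qd/Cox
Step 2: Vt = 0.25 - 0.1976 + 2*0.34 + 0.3233
Step 3: Vt = 0.25 - 0.1976 + 0.68 + 0.3233
Step 4: Vt = 1.0557 V

1.0557


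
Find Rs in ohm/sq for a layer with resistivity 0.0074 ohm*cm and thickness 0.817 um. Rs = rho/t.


Step 1: Convert thickness to cm: t = 0.817 um = 8.1700e-05 cm
Step 2: Rs = rho / t = 0.0074 / 8.1700e-05
Step 3: Rs = 90.6 ohm/sq

90.6


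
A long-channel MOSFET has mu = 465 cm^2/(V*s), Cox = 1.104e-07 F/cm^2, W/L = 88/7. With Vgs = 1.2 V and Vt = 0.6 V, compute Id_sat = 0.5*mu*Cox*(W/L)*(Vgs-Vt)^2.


Step 1: Overdrive voltage Vov = Vgs - Vt = 1.2 - 0.6 = 0.6 V
Step 2: W/L = 88/7 = 12.5714
Step 3: Id = 0.5 * 465 * 1.104e-07 * 12.5714 * 0.6^2
Step 4: Id = 1.16e-04 A

1.16e-04


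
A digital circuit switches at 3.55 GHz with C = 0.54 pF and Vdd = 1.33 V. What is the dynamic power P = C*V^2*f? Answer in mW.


Step 1: V^2 = 1.33^2 = 1.7689 V^2
Step 2: P = C*V^2*f = 0.54e-12 F * 1.7689 * 3.55e9 Hz
Step 3: P = 3.3909813e-03 W
Step 4: P = 3.391 mW

3.391


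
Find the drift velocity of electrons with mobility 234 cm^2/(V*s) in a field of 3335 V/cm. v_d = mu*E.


Step 1: v_d = mu * E
Step 2: v_d = 234 * 3335 = 780390
Step 3: v_d = 7.80e+05 cm/s

7.80e+05


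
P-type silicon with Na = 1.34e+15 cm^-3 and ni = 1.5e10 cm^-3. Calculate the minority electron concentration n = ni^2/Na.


Step 1: Majority hole concentration p ≈ Na = 1.34e+15 cm^-3
Step 2: n = ni^2 / Na = (1.5e10)^2 / 1.34e+15
Step 3: n = 1.68e+05 cm^-3

1.68e+05


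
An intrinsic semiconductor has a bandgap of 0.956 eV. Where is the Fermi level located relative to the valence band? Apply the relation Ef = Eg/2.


Step 1: For an intrinsic semiconductor, the Fermi level sits at midgap.
Step 2: Ef = Eg / 2 = 0.956 / 2 = 0.478 eV

0.478


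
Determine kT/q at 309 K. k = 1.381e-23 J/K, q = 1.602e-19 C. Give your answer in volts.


Step 1: kT = 1.381e-23 * 309 = 4.26729e-21 J
Step 2: Vt = kT/q = 4.26729e-21 / 1.602e-19
Step 3: Vt = 0.02664 V

0.02664


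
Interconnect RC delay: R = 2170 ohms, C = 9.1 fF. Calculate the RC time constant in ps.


Step 1: tau = R * C
Step 2: tau = 2170 * 9.1 fF = 2170 * 9.1e-15 F
Step 3: tau = 1.9747e-11 s = 19.747 ps

19.747


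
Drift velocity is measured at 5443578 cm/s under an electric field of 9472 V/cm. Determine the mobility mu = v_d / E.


Step 1: mu = v_d / E
Step 2: mu = 5443578 / 9472
Step 3: mu = 574.7 cm^2/(V*s)

574.7


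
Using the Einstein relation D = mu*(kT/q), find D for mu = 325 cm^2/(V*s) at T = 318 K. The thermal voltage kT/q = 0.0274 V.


Step 1: D = mu * (kT/q)
Step 2: D = 325 * 0.0274
Step 3: D = 8.91 cm^2/s

8.91


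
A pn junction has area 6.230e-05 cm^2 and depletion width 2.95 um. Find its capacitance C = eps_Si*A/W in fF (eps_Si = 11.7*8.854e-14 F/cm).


Step 1: eps_Si = 11.7 * 8.854e-14 = 1.035918e-12 F/cm
Step 2: W in cm = 2.95 * 1e-4 = 2.95e-04 cm
Step 3: C = 1.035918e-12 * 6.230e-05 / 2.95e-04 = 2.187718e-13 F
Step 4: C = 218.77 fF

218.77


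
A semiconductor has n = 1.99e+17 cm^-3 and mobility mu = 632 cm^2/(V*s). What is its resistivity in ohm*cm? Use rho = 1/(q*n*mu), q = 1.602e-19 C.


Step 1: sigma = q * n * mu = 1.602e-19 * 1.99e+17 * 632 = 2.01480e+01 S/cm
Step 2: rho = 1 / sigma = 1 / 2.01480e+01 = 0.04963 ohm*cm

0.04963


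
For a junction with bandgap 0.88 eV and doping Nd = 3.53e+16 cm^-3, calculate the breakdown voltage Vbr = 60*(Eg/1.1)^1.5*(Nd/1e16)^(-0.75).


Step 1: Eg/1.1 = 0.88/1.1 = 0.800000
Step 2: (Eg/1.1)^1.5 = 0.800000^1.5 = 0.715542
Step 3: (Nd/1e16)^(-0.75) = (3.53)^(-0.75) = 0.388301
Step 4: Vbr = 60 * 0.715542 * 0.388301 = 16.7 V

16.7


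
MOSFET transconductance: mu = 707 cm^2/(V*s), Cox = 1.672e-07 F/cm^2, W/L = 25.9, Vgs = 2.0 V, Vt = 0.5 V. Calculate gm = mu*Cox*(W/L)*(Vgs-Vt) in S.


Step 1: Vov = Vgs - Vt = 2.0 - 0.5 = 1.5 V
Step 2: gm = mu * Cox * (W/L) * Vov
Step 3: gm = 707 * 1.672e-07 * 25.9 * 1.5 = 4.59e-03 S

4.59e-03


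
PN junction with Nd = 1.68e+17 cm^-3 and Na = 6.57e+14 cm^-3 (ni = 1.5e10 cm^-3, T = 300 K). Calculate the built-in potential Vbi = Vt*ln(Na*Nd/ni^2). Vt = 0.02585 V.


Step 1: Compute Na*Nd/ni^2 = 6.57e+14 * 1.68e+17 / (1.5e10)^2 = 4.9056e+11
Step 2: ln(4.9056e+11) = 26.9188
Step 3: Vbi = 0.02585 * 26.9188 = 0.696 V

0.696


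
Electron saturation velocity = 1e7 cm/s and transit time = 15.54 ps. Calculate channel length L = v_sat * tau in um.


Step 1: tau in seconds = 15.54 ps * 1e-12 = 1.5540e-11 s
Step 2: L = v_sat * tau = 1e7 * 1.5540e-11 = 1.5540e-04 cm
Step 3: L in um = 1.5540e-04 * 1e4 = 1.554 um

1.554


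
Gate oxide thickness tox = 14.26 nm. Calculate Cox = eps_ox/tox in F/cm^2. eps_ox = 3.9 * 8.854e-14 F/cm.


Step 1: eps_ox = 3.9 * 8.854e-14 = 3.45306e-13 F/cm
Step 2: tox in cm = 14.26 nm * 1e-7 = 1.4260e-06 cm
Step 3: Cox = 3.45306e-13 / 1.4260e-06 = 2.42e-07 F/cm^2

2.42e-07


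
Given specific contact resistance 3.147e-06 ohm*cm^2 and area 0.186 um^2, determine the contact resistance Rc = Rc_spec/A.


Step 1: Convert area to cm^2: 0.186 um^2 = 1.8600e-09 cm^2
Step 2: Rc = Rc_spec / A = 3.147e-06 / 1.8600e-09
Step 3: Rc = 1.69e+03 ohms

1.69e+03


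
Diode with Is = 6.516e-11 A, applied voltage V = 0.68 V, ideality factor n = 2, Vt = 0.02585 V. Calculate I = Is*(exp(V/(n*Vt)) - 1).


Step 1: V/(n*Vt) = 0.68/(2*0.02585) = 13.1528
Step 2: exp(13.1528) = 5.1545e+05
Step 3: I = 6.516e-11 * (5.1545e+05 - 1) = 3.36e-05 A

3.36e-05


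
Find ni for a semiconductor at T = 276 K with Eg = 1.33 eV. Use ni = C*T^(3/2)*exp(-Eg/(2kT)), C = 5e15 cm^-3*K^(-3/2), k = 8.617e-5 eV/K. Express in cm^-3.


Step 1: Compute kT = 8.617e-5 * 276 = 0.02378292 eV
Step 2: Exponent = -Eg/(2kT) = -1.33/(2*0.02378292) = -27.96124
Step 3: T^(3/2) = 276^1.5 = 4585.26
Step 4: ni = 5e15 * 4585.26 * exp(-27.96124) = 1.65e+07 cm^-3

1.65e+07


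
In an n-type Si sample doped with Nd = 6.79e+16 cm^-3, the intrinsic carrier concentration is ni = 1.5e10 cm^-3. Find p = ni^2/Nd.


Step 1: Since Nd >> ni, n ≈ Nd = 6.79e+16 cm^-3
Step 2: p = ni^2 / n = (1.5e10)^2 / 6.79e+16
Step 3: p = 2.25e20 / 6.79e+16 = 3.31e+03 cm^-3

3.31e+03


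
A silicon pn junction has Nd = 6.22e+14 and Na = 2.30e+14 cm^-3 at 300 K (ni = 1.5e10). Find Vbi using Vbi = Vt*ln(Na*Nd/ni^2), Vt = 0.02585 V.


Step 1: Compute Na*Nd/ni^2 = 2.30e+14 * 6.22e+14 / (1.5e10)^2 = 6.3582e+08
Step 2: ln(6.3582e+08) = 20.2704
Step 3: Vbi = 0.02585 * 20.2704 = 0.524 V

0.524


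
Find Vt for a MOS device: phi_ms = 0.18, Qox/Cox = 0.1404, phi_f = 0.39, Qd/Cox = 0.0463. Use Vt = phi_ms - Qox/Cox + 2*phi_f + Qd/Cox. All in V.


Step 1: Vt = phi_ms - Qox/Cox + 2*phi_f + Qd/Cox
Step 2: Vt = 0.18 - 0.1404 + 2*0.39 + 0.0463
Step 3: Vt = 0.18 - 0.1404 + 0.78 + 0.0463
Step 4: Vt = 0.8659 V

0.8659


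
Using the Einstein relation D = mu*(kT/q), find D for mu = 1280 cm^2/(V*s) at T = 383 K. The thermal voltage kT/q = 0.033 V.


Step 1: D = mu * (kT/q)
Step 2: D = 1280 * 0.033
Step 3: D = 42.24 cm^2/s

42.24


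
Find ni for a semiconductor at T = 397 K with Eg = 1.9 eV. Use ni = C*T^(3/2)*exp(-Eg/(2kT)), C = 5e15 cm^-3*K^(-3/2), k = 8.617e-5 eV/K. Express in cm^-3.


Step 1: Compute kT = 8.617e-5 * 397 = 0.03420949 eV
Step 2: Exponent = -Eg/(2kT) = -1.9/(2*0.03420949) = -27.77007
Step 3: T^(3/2) = 397^1.5 = 7910.17
Step 4: ni = 5e15 * 7910.17 * exp(-27.77007) = 3.44e+07 cm^-3

3.44e+07


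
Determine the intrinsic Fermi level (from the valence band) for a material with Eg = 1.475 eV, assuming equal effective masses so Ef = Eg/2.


Step 1: For an intrinsic semiconductor, the Fermi level sits at midgap.
Step 2: Ef = Eg / 2 = 1.475 / 2 = 0.7375 eV

0.7375


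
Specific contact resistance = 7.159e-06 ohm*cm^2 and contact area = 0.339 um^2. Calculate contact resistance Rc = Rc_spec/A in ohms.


Step 1: Convert area to cm^2: 0.339 um^2 = 3.3900e-09 cm^2
Step 2: Rc = Rc_spec / A = 7.159e-06 / 3.3900e-09
Step 3: Rc = 2.11e+03 ohms

2.11e+03


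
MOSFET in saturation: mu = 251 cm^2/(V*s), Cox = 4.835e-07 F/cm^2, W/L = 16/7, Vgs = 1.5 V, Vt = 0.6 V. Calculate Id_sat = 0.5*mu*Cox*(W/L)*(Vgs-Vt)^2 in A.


Step 1: Overdrive voltage Vov = Vgs - Vt = 1.5 - 0.6 = 0.9 V
Step 2: W/L = 16/7 = 2.28571
Step 3: Id = 0.5 * 251 * 4.835e-07 * 2.28571 * 0.9^2
Step 4: Id = 1.12e-04 A

1.12e-04


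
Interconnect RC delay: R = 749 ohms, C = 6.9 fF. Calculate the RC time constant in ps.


Step 1: tau = R * C
Step 2: tau = 749 * 6.9 fF = 749 * 6.9e-15 F
Step 3: tau = 5.1681e-12 s = 5.1681 ps

5.1681


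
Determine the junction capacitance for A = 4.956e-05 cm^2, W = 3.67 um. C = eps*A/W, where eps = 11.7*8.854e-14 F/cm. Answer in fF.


Step 1: eps_Si = 11.7 * 8.854e-14 = 1.035918e-12 F/cm
Step 2: W in cm = 3.67 * 1e-4 = 3.67e-04 cm
Step 3: C = 1.035918e-12 * 4.956e-05 / 3.67e-04 = 1.398913e-13 F
Step 4: C = 139.89 fF

139.89


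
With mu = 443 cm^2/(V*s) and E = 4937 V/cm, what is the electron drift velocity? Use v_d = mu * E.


Step 1: v_d = mu * E
Step 2: v_d = 443 * 4937 = 2187091
Step 3: v_d = 2.19e+06 cm/s

2.19e+06


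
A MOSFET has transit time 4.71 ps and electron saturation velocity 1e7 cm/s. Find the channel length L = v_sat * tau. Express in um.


Step 1: tau in seconds = 4.71 ps * 1e-12 = 4.7100e-12 s
Step 2: L = v_sat * tau = 1e7 * 4.7100e-12 = 4.7100e-05 cm
Step 3: L in um = 4.7100e-05 * 1e4 = 0.471 um

0.471


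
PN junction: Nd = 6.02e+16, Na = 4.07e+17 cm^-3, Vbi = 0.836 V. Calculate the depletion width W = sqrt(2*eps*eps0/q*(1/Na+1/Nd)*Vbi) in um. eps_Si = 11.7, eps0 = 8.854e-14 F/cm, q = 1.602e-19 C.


Step 1: 1/Na + 1/Nd = 1/4.07e+17 + 1/6.02e+16 = 1.90683e-17
Step 2: 2*eps*eps0/q = 2*11.7*8.854e-14/1.602e-19 = 1.293281e+07
Step 3: W^2 = 1.293281e+07 * 1.90683e-17 * 0.836 = 2.06163e-10
Step 4: W = sqrt(2.06163e-10) = 1.436e-05 cm = 0.1436 um

0.1436


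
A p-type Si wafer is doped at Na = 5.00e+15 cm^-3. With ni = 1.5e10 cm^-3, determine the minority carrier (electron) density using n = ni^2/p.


Step 1: Majority hole concentration p ≈ Na = 5.00e+15 cm^-3
Step 2: n = ni^2 / Na = (1.5e10)^2 / 5.00e+15
Step 3: n = 4.50e+04 cm^-3

4.50e+04


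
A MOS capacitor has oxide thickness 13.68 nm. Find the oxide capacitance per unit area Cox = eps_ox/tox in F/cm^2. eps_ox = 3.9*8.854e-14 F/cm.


Step 1: eps_ox = 3.9 * 8.854e-14 = 3.45306e-13 F/cm
Step 2: tox in cm = 13.68 nm * 1e-7 = 1.3680e-06 cm
Step 3: Cox = 3.45306e-13 / 1.3680e-06 = 2.52e-07 F/cm^2

2.52e-07


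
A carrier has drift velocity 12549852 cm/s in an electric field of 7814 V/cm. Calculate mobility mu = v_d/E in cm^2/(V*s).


Step 1: mu = v_d / E
Step 2: mu = 12549852 / 7814
Step 3: mu = 1606.07 cm^2/(V*s)

1606.07


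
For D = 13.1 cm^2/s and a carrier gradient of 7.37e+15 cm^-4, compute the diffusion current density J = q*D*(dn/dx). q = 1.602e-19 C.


Step 1: J = q * D * (dn/dx)
Step 2: J = 1.602e-19 * 13.1 * 7.37e+15
Step 3: J = 1.55e-02 A/cm^2

1.55e-02


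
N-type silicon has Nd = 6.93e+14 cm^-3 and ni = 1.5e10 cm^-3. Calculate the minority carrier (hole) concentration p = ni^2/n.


Step 1: Since Nd >> ni, n ≈ Nd = 6.93e+14 cm^-3
Step 2: p = ni^2 / n = (1.5e10)^2 / 6.93e+14
Step 3: p = 2.25e20 / 6.93e+14 = 3.25e+05 cm^-3

3.25e+05


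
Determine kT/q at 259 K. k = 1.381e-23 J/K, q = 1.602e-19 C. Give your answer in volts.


Step 1: kT = 1.381e-23 * 259 = 3.57679e-21 J
Step 2: Vt = kT/q = 3.57679e-21 / 1.602e-19
Step 3: Vt = 0.02233 V

0.02233


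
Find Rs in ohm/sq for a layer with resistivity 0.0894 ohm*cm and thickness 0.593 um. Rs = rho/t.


Step 1: Convert thickness to cm: t = 0.593 um = 5.9300e-05 cm
Step 2: Rs = rho / t = 0.0894 / 5.9300e-05
Step 3: Rs = 1507.6 ohm/sq

1507.6


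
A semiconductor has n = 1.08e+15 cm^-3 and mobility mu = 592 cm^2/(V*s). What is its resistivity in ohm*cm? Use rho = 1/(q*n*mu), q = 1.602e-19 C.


Step 1: sigma = q * n * mu = 1.602e-19 * 1.08e+15 * 592 = 1.02425e-01 S/cm
Step 2: rho = 1 / sigma = 1 / 1.02425e-01 = 9.763 ohm*cm

9.763


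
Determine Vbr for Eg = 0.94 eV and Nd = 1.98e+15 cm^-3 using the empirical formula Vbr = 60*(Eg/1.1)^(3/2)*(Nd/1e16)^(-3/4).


Step 1: Eg/1.1 = 0.94/1.1 = 0.854545
Step 2: (Eg/1.1)^1.5 = 0.854545^1.5 = 0.789955
Step 3: (Nd/1e16)^(-0.75) = (0.198)^(-0.75) = 3.369001
Step 4: Vbr = 60 * 0.789955 * 3.369001 = 159.7 V

159.7


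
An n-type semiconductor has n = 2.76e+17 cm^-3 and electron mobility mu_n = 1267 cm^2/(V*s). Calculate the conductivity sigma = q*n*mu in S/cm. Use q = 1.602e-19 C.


Step 1: sigma = q * n * mu
Step 2: sigma = 1.602e-19 * 2.76e+17 * 1267
Step 3: sigma = 5.602e+01 S/cm

5.602e+01


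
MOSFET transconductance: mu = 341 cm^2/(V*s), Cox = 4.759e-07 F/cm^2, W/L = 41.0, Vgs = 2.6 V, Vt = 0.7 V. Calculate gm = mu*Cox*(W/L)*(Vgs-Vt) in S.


Step 1: Vov = Vgs - Vt = 2.6 - 0.7 = 1.9 V
Step 2: gm = mu * Cox * (W/L) * Vov
Step 3: gm = 341 * 4.759e-07 * 41.0 * 1.9 = 1.26e-02 S

1.26e-02


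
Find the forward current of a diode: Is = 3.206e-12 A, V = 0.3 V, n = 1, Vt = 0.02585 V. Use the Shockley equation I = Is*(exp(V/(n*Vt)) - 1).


Step 1: V/(n*Vt) = 0.3/(1*0.02585) = 11.6054
Step 2: exp(11.6054) = 1.0969e+05
Step 3: I = 3.206e-12 * (1.0969e+05 - 1) = 3.52e-07 A

3.52e-07


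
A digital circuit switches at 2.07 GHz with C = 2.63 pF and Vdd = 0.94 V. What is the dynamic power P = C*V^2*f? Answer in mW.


Step 1: V^2 = 0.94^2 = 0.8836 V^2
Step 2: P = C*V^2*f = 2.63e-12 F * 0.8836 * 2.07e9 Hz
Step 3: P = 4.81040676e-03 W
Step 4: P = 4.81 mW

4.81


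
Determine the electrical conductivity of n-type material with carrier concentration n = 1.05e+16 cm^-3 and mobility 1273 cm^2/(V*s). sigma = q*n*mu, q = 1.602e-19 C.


Step 1: sigma = q * n * mu
Step 2: sigma = 1.602e-19 * 1.05e+16 * 1273
Step 3: sigma = 2.141e+00 S/cm

2.141e+00


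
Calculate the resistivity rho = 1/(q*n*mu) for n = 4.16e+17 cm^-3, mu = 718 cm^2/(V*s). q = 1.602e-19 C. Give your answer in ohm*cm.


Step 1: sigma = q * n * mu = 1.602e-19 * 4.16e+17 * 718 = 4.78498e+01 S/cm
Step 2: rho = 1 / sigma = 1 / 4.78498e+01 = 0.0209 ohm*cm

0.0209


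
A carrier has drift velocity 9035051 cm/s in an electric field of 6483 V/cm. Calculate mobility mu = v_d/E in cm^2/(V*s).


Step 1: mu = v_d / E
Step 2: mu = 9035051 / 6483
Step 3: mu = 1393.65 cm^2/(V*s)

1393.65


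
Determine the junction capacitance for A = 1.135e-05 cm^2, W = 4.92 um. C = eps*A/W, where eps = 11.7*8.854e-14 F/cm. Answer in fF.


Step 1: eps_Si = 11.7 * 8.854e-14 = 1.035918e-12 F/cm
Step 2: W in cm = 4.92 * 1e-4 = 4.92e-04 cm
Step 3: C = 1.035918e-12 * 1.135e-05 / 4.92e-04 = 2.389770e-14 F
Step 4: C = 23.9 fF

23.9


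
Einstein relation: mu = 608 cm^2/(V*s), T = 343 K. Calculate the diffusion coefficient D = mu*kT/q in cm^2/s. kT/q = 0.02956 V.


Step 1: D = mu * (kT/q)
Step 2: D = 608 * 0.02956
Step 3: D = 17.97 cm^2/s

17.97


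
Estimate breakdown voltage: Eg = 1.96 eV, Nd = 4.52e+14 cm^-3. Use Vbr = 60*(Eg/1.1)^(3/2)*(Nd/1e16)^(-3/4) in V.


Step 1: Eg/1.1 = 1.96/1.1 = 1.781818
Step 2: (Eg/1.1)^1.5 = 1.781818^1.5 = 2.378455
Step 3: (Nd/1e16)^(-0.75) = (0.0452)^(-0.75) = 10.201080
Step 4: Vbr = 60 * 2.378455 * 10.201080 = 1455.8 V

1455.8


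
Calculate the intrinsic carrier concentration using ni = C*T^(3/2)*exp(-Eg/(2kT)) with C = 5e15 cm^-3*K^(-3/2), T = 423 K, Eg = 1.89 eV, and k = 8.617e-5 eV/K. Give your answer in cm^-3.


Step 1: Compute kT = 8.617e-5 * 423 = 0.03644991 eV
Step 2: Exponent = -Eg/(2kT) = -1.89/(2*0.03644991) = -25.92599
Step 3: T^(3/2) = 423^1.5 = 8699.83
Step 4: ni = 5e15 * 8699.83 * exp(-25.92599) = 2.39e+08 cm^-3

2.39e+08


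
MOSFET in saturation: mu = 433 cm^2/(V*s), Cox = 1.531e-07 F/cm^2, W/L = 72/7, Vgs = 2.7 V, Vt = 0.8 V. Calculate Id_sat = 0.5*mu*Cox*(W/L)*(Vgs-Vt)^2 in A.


Step 1: Overdrive voltage Vov = Vgs - Vt = 2.7 - 0.8 = 1.9 V
Step 2: W/L = 72/7 = 10.2857
Step 3: Id = 0.5 * 433 * 1.531e-07 * 10.2857 * 1.9^2
Step 4: Id = 1.23e-03 A

1.23e-03


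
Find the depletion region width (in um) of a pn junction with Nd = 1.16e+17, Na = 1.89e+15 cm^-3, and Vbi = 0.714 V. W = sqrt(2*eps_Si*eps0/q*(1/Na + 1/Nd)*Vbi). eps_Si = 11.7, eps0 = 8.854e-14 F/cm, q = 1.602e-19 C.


Step 1: 1/Na + 1/Nd = 1/1.89e+15 + 1/1.16e+17 = 5.37721e-16
Step 2: 2*eps*eps0/q = 2*11.7*8.854e-14/1.602e-19 = 1.293281e+07
Step 3: W^2 = 1.293281e+07 * 5.37721e-16 * 0.714 = 4.96533e-09
Step 4: W = sqrt(4.96533e-09) = 7.047e-05 cm = 0.7047 um

0.7047


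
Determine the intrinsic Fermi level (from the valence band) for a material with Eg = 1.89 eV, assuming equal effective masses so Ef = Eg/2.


Step 1: For an intrinsic semiconductor, the Fermi level sits at midgap.
Step 2: Ef = Eg / 2 = 1.89 / 2 = 0.945 eV

0.945


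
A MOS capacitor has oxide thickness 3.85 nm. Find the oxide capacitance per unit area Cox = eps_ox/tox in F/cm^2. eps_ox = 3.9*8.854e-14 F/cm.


Step 1: eps_ox = 3.9 * 8.854e-14 = 3.45306e-13 F/cm
Step 2: tox in cm = 3.85 nm * 1e-7 = 3.8500e-07 cm
Step 3: Cox = 3.45306e-13 / 3.8500e-07 = 8.97e-07 F/cm^2

8.97e-07


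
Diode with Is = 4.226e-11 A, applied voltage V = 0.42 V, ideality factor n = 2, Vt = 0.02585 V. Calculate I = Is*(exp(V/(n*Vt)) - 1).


Step 1: V/(n*Vt) = 0.42/(2*0.02585) = 8.1238
Step 2: exp(8.1238) = 3.3738e+03
Step 3: I = 4.226e-11 * (3.3738e+03 - 1) = 1.43e-07 A

1.43e-07


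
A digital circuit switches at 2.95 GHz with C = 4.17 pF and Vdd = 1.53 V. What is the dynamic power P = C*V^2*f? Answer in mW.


Step 1: V^2 = 1.53^2 = 2.3409 V^2
Step 2: P = C*V^2*f = 4.17e-12 F * 2.3409 * 2.95e9 Hz
Step 3: P = 2.879658135e-02 W
Step 4: P = 28.797 mW

28.797


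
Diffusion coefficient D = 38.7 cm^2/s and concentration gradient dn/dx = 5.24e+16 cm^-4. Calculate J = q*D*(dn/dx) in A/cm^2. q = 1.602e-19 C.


Step 1: J = q * D * (dn/dx)
Step 2: J = 1.602e-19 * 38.7 * 5.24e+16
Step 3: J = 3.25e-01 A/cm^2

3.25e-01


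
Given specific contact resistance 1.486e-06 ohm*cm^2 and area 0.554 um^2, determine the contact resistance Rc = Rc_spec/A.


Step 1: Convert area to cm^2: 0.554 um^2 = 5.5400e-09 cm^2
Step 2: Rc = Rc_spec / A = 1.486e-06 / 5.5400e-09
Step 3: Rc = 2.68e+02 ohms

2.68e+02


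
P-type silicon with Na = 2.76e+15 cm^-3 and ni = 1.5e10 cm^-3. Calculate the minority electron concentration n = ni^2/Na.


Step 1: Majority hole concentration p ≈ Na = 2.76e+15 cm^-3
Step 2: n = ni^2 / Na = (1.5e10)^2 / 2.76e+15
Step 3: n = 8.15e+04 cm^-3

8.15e+04


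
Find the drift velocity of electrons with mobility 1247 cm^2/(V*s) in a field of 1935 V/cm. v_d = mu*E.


Step 1: v_d = mu * E
Step 2: v_d = 1247 * 1935 = 2412945
Step 3: v_d = 2.41e+06 cm/s

2.41e+06


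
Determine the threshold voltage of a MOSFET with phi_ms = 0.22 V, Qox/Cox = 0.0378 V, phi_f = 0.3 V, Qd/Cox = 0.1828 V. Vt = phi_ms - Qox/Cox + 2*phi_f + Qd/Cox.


Step 1: Vt = phi_ms - Qox/Cox + 2*phi_f + Qd/Cox
Step 2: Vt = 0.22 - 0.0378 + 2*0.3 + 0.1828
Step 3: Vt = 0.22 - 0.0378 + 0.6 + 0.1828
Step 4: Vt = 0.965 V

0.965


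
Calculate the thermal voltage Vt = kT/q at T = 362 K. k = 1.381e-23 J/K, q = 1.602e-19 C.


Step 1: kT = 1.381e-23 * 362 = 4.99922e-21 J
Step 2: Vt = kT/q = 4.99922e-21 / 1.602e-19
Step 3: Vt = 0.03121 V

0.03121


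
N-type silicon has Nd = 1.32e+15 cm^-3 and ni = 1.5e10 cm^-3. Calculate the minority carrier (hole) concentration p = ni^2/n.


Step 1: Since Nd >> ni, n ≈ Nd = 1.32e+15 cm^-3
Step 2: p = ni^2 / n = (1.5e10)^2 / 1.32e+15
Step 3: p = 2.25e20 / 1.32e+15 = 1.70e+05 cm^-3

1.70e+05


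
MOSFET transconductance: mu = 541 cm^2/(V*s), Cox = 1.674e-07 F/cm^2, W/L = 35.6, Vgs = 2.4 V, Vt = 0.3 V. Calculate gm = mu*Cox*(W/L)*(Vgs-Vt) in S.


Step 1: Vov = Vgs - Vt = 2.4 - 0.3 = 2.1 V
Step 2: gm = mu * Cox * (W/L) * Vov
Step 3: gm = 541 * 1.674e-07 * 35.6 * 2.1 = 6.77e-03 S

6.77e-03


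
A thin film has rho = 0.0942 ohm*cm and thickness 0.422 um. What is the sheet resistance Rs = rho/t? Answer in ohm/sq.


Step 1: Convert thickness to cm: t = 0.422 um = 4.2200e-05 cm
Step 2: Rs = rho / t = 0.0942 / 4.2200e-05
Step 3: Rs = 2232.2 ohm/sq

2232.2


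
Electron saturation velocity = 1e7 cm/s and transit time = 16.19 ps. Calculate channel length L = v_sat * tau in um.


Step 1: tau in seconds = 16.19 ps * 1e-12 = 1.6190e-11 s
Step 2: L = v_sat * tau = 1e7 * 1.6190e-11 = 1.6190e-04 cm
Step 3: L in um = 1.6190e-04 * 1e4 = 1.619 um

1.619


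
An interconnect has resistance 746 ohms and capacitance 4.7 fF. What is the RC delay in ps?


Step 1: tau = R * C
Step 2: tau = 746 * 4.7 fF = 746 * 4.7e-15 F
Step 3: tau = 3.5062e-12 s = 3.5062 ps

3.5062


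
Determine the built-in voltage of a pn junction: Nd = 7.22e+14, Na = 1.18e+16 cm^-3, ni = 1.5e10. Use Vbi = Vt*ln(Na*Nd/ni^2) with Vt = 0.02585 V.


Step 1: Compute Na*Nd/ni^2 = 1.18e+16 * 7.22e+14 / (1.5e10)^2 = 3.7865e+10
Step 2: ln(3.7865e+10) = 24.3573
Step 3: Vbi = 0.02585 * 24.3573 = 0.63 V

0.63


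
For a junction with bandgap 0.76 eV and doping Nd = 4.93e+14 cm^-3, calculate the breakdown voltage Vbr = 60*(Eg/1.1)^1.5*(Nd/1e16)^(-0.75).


Step 1: Eg/1.1 = 0.76/1.1 = 0.690909
Step 2: (Eg/1.1)^1.5 = 0.690909^1.5 = 0.574290
Step 3: (Nd/1e16)^(-0.75) = (0.0493)^(-0.75) = 9.557951
Step 4: Vbr = 60 * 0.574290 * 9.557951 = 329.3 V

329.3


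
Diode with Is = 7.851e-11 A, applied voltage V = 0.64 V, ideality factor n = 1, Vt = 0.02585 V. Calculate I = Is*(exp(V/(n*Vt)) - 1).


Step 1: V/(n*Vt) = 0.64/(1*0.02585) = 24.7582
Step 2: exp(24.7582) = 5.6539e+10
Step 3: I = 7.851e-11 * (5.6539e+10 - 1) = 4.44e+00 A

4.44e+00


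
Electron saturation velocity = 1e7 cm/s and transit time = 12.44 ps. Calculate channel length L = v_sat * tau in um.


Step 1: tau in seconds = 12.44 ps * 1e-12 = 1.2440e-11 s
Step 2: L = v_sat * tau = 1e7 * 1.2440e-11 = 1.2440e-04 cm
Step 3: L in um = 1.2440e-04 * 1e4 = 1.244 um

1.244


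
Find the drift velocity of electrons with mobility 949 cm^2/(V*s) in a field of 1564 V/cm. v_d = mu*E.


Step 1: v_d = mu * E
Step 2: v_d = 949 * 1564 = 1484236
Step 3: v_d = 1.48e+06 cm/s

1.48e+06


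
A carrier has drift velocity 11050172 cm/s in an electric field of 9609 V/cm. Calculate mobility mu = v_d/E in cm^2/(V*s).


Step 1: mu = v_d / E
Step 2: mu = 11050172 / 9609
Step 3: mu = 1149.98 cm^2/(V*s)

1149.98


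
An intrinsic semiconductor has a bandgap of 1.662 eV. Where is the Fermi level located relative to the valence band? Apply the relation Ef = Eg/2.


Step 1: For an intrinsic semiconductor, the Fermi level sits at midgap.
Step 2: Ef = Eg / 2 = 1.662 / 2 = 0.831 eV

0.831


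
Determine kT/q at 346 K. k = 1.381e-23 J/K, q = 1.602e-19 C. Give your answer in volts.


Step 1: kT = 1.381e-23 * 346 = 4.77826e-21 J
Step 2: Vt = kT/q = 4.77826e-21 / 1.602e-19
Step 3: Vt = 0.02983 V

0.02983


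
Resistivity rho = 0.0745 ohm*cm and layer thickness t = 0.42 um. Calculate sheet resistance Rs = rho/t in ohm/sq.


Step 1: Convert thickness to cm: t = 0.42 um = 4.2000e-05 cm
Step 2: Rs = rho / t = 0.0745 / 4.2000e-05
Step 3: Rs = 1773.8 ohm/sq

1773.8


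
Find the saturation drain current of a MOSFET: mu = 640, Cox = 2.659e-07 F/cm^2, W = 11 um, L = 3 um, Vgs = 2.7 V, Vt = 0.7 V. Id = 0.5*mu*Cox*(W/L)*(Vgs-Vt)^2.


Step 1: Overdrive voltage Vov = Vgs - Vt = 2.7 - 0.7 = 2.0 V
Step 2: W/L = 11/3 = 3.66667
Step 3: Id = 0.5 * 640 * 2.659e-07 * 3.66667 * 2.0^2
Step 4: Id = 1.25e-03 A

1.25e-03


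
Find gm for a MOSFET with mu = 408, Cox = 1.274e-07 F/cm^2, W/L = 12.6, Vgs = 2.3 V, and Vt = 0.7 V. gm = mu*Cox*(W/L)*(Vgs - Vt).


Step 1: Vov = Vgs - Vt = 2.3 - 0.7 = 1.6 V
Step 2: gm = mu * Cox * (W/L) * Vov
Step 3: gm = 408 * 1.274e-07 * 12.6 * 1.6 = 1.05e-03 S

1.05e-03


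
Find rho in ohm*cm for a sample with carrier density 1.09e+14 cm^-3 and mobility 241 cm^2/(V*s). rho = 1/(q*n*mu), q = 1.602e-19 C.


Step 1: sigma = q * n * mu = 1.602e-19 * 1.09e+14 * 241 = 4.20829e-03 S/cm
Step 2: rho = 1 / sigma = 1 / 4.20829e-03 = 237.6 ohm*cm

237.6


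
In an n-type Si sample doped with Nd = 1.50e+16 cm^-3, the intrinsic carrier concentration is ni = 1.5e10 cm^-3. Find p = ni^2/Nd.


Step 1: Since Nd >> ni, n ≈ Nd = 1.50e+16 cm^-3
Step 2: p = ni^2 / n = (1.5e10)^2 / 1.50e+16
Step 3: p = 2.25e20 / 1.50e+16 = 1.50e+04 cm^-3

1.50e+04


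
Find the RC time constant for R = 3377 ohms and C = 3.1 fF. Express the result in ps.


Step 1: tau = R * C
Step 2: tau = 3377 * 3.1 fF = 3377 * 3.1e-15 F
Step 3: tau = 1.04687e-11 s = 10.4687 ps

10.4687


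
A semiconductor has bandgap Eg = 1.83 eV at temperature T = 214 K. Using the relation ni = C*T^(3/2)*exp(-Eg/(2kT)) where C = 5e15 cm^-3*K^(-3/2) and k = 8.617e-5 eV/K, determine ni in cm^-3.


Step 1: Compute kT = 8.617e-5 * 214 = 0.01844038 eV
Step 2: Exponent = -Eg/(2kT) = -1.83/(2*0.01844038) = -49.61937
Step 3: T^(3/2) = 214^1.5 = 3130.55
Step 4: ni = 5e15 * 3130.55 * exp(-49.61937) = 4.42e-03 cm^-3

4.42e-03


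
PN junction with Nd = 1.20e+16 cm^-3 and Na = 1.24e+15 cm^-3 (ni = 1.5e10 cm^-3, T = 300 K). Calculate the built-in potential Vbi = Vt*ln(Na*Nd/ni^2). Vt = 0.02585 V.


Step 1: Compute Na*Nd/ni^2 = 1.24e+15 * 1.20e+16 / (1.5e10)^2 = 6.6133e+10
Step 2: ln(6.6133e+10) = 24.9149
Step 3: Vbi = 0.02585 * 24.9149 = 0.644 V

0.644


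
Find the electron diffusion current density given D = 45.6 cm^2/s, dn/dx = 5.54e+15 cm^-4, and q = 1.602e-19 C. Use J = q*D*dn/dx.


Step 1: J = q * D * (dn/dx)
Step 2: J = 1.602e-19 * 45.6 * 5.54e+15
Step 3: J = 4.05e-02 A/cm^2

4.05e-02


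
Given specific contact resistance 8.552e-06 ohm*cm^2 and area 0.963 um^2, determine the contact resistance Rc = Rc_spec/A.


Step 1: Convert area to cm^2: 0.963 um^2 = 9.6300e-09 cm^2
Step 2: Rc = Rc_spec / A = 8.552e-06 / 9.6300e-09
Step 3: Rc = 8.88e+02 ohms

8.88e+02


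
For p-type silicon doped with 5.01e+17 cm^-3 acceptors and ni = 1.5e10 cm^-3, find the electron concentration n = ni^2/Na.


Step 1: Majority hole concentration p ≈ Na = 5.01e+17 cm^-3
Step 2: n = ni^2 / Na = (1.5e10)^2 / 5.01e+17
Step 3: n = 4.49e+02 cm^-3

4.49e+02


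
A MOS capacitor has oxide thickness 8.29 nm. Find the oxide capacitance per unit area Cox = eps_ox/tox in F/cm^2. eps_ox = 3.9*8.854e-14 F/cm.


Step 1: eps_ox = 3.9 * 8.854e-14 = 3.45306e-13 F/cm
Step 2: tox in cm = 8.29 nm * 1e-7 = 8.2900e-07 cm
Step 3: Cox = 3.45306e-13 / 8.2900e-07 = 4.17e-07 F/cm^2

4.17e-07


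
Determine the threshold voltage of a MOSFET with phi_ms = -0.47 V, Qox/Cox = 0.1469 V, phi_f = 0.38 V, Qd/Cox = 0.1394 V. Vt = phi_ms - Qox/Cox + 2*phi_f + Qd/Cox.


Step 1: Vt = phi_ms - Qox/Cox + 2*phi_f + Qd/Cox
Step 2: Vt = -0.47 - 0.1469 + 2*0.38 + 0.1394
Step 3: Vt = -0.47 - 0.1469 + 0.76 + 0.1394
Step 4: Vt = 0.2825 V

0.2825


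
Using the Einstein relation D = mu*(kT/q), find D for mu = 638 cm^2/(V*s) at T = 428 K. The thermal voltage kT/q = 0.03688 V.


Step 1: D = mu * (kT/q)
Step 2: D = 638 * 0.03688
Step 3: D = 23.53 cm^2/s

23.53


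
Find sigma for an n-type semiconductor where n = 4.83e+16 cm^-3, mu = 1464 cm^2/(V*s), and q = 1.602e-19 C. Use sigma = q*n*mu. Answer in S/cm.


Step 1: sigma = q * n * mu
Step 2: sigma = 1.602e-19 * 4.83e+16 * 1464
Step 3: sigma = 1.133e+01 S/cm

1.133e+01


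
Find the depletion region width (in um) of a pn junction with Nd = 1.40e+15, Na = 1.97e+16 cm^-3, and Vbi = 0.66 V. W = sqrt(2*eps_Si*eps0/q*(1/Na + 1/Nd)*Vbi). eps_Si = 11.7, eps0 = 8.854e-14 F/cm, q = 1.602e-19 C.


Step 1: 1/Na + 1/Nd = 1/1.97e+16 + 1/1.40e+15 = 7.65047e-16
Step 2: 2*eps*eps0/q = 2*11.7*8.854e-14/1.602e-19 = 1.293281e+07
Step 3: W^2 = 1.293281e+07 * 7.65047e-16 * 0.66 = 6.53018e-09
Step 4: W = sqrt(6.53018e-09) = 8.081e-05 cm = 0.8081 um

0.8081


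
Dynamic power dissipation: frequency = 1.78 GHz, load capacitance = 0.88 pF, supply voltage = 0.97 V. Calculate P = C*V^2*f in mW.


Step 1: V^2 = 0.97^2 = 0.9409 V^2
Step 2: P = C*V^2*f = 0.88e-12 F * 0.9409 * 1.78e9 Hz
Step 3: P = 1.47382576e-03 W
Step 4: P = 1.474 mW

1.474


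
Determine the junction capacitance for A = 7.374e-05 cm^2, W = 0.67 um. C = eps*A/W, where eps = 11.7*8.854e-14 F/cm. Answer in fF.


Step 1: eps_Si = 11.7 * 8.854e-14 = 1.035918e-12 F/cm
Step 2: W in cm = 0.67 * 1e-4 = 6.70e-05 cm
Step 3: C = 1.035918e-12 * 7.374e-05 / 6.70e-05 = 1.140128e-12 F
Step 4: C = 1140.13 fF

1140.13


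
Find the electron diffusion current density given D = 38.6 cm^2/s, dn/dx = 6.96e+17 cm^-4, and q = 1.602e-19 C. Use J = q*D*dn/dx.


Step 1: J = q * D * (dn/dx)
Step 2: J = 1.602e-19 * 38.6 * 6.96e+17
Step 3: J = 4.30e+00 A/cm^2

4.30e+00


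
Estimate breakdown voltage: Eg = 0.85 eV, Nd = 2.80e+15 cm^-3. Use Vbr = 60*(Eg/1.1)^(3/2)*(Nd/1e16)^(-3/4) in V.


Step 1: Eg/1.1 = 0.85/1.1 = 0.772727
Step 2: (Eg/1.1)^1.5 = 0.772727^1.5 = 0.679265
Step 3: (Nd/1e16)^(-0.75) = (0.28)^(-0.75) = 2.597954
Step 4: Vbr = 60 * 0.679265 * 2.597954 = 105.9 V

105.9


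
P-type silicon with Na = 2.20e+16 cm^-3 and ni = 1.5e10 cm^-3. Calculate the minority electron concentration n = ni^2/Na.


Step 1: Majority hole concentration p ≈ Na = 2.20e+16 cm^-3
Step 2: n = ni^2 / Na = (1.5e10)^2 / 2.20e+16
Step 3: n = 1.02e+04 cm^-3

1.02e+04


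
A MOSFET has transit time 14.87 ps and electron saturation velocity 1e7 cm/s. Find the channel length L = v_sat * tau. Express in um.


Step 1: tau in seconds = 14.87 ps * 1e-12 = 1.4870e-11 s
Step 2: L = v_sat * tau = 1e7 * 1.4870e-11 = 1.4870e-04 cm
Step 3: L in um = 1.4870e-04 * 1e4 = 1.487 um

1.487


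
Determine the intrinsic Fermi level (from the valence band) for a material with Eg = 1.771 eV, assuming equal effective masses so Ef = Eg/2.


Step 1: For an intrinsic semiconductor, the Fermi level sits at midgap.
Step 2: Ef = Eg / 2 = 1.771 / 2 = 0.8855 eV

0.8855


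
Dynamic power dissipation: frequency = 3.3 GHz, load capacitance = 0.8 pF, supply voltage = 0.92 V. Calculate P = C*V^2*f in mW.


Step 1: V^2 = 0.92^2 = 0.8464 V^2
Step 2: P = C*V^2*f = 0.8e-12 F * 0.8464 * 3.3e9 Hz
Step 3: P = 2.234496e-03 W
Step 4: P = 2.234 mW

2.234


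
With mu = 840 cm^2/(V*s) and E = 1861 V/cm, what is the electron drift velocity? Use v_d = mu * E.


Step 1: v_d = mu * E
Step 2: v_d = 840 * 1861 = 1563240
Step 3: v_d = 1.56e+06 cm/s

1.56e+06


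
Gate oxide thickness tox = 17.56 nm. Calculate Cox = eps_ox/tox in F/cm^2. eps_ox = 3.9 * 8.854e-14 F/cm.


Step 1: eps_ox = 3.9 * 8.854e-14 = 3.45306e-13 F/cm
Step 2: tox in cm = 17.56 nm * 1e-7 = 1.7560e-06 cm
Step 3: Cox = 3.45306e-13 / 1.7560e-06 = 1.97e-07 F/cm^2

1.97e-07


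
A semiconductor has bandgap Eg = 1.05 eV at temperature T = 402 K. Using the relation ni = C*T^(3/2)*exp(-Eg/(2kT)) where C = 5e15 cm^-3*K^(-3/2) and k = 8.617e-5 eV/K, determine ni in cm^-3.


Step 1: Compute kT = 8.617e-5 * 402 = 0.03464034 eV
Step 2: Exponent = -Eg/(2kT) = -1.05/(2*0.03464034) = -15.15574
Step 3: T^(3/2) = 402^1.5 = 8060.07
Step 4: ni = 5e15 * 8060.07 * exp(-15.15574) = 1.06e+13 cm^-3

1.06e+13


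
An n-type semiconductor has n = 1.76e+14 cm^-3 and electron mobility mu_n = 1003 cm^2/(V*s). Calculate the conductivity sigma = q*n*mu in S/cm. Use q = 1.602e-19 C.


Step 1: sigma = q * n * mu
Step 2: sigma = 1.602e-19 * 1.76e+14 * 1003
Step 3: sigma = 2.828e-02 S/cm

2.828e-02


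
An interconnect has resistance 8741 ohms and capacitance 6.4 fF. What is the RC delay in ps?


Step 1: tau = R * C
Step 2: tau = 8741 * 6.4 fF = 8741 * 6.4e-15 F
Step 3: tau = 5.59424e-11 s = 55.9424 ps

55.9424


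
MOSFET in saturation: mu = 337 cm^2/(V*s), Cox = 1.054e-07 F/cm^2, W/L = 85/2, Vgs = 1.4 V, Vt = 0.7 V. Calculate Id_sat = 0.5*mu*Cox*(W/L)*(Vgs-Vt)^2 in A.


Step 1: Overdrive voltage Vov = Vgs - Vt = 1.4 - 0.7 = 0.7 V
Step 2: W/L = 85/2 = 42.5
Step 3: Id = 0.5 * 337 * 1.054e-07 * 42.5 * 0.7^2
Step 4: Id = 3.70e-04 A

3.70e-04


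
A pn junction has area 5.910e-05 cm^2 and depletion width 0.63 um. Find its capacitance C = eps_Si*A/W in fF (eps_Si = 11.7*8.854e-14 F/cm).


Step 1: eps_Si = 11.7 * 8.854e-14 = 1.035918e-12 F/cm
Step 2: W in cm = 0.63 * 1e-4 = 6.30e-05 cm
Step 3: C = 1.035918e-12 * 5.910e-05 / 6.30e-05 = 9.717897e-13 F
Step 4: C = 971.79 fF

971.79


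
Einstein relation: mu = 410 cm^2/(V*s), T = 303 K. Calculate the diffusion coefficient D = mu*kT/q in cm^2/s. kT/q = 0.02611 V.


Step 1: D = mu * (kT/q)
Step 2: D = 410 * 0.02611
Step 3: D = 10.71 cm^2/s

10.71


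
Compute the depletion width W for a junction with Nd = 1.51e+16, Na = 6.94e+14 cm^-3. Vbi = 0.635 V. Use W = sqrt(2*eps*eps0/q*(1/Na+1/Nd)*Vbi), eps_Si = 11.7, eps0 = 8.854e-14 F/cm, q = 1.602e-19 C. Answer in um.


Step 1: 1/Na + 1/Nd = 1/6.94e+14 + 1/1.51e+16 = 1.50715e-15
Step 2: 2*eps*eps0/q = 2*11.7*8.854e-14/1.602e-19 = 1.293281e+07
Step 3: W^2 = 1.293281e+07 * 1.50715e-15 * 0.635 = 1.23772e-08
Step 4: W = sqrt(1.23772e-08) = 1.113e-04 cm = 1.113 um

1.113


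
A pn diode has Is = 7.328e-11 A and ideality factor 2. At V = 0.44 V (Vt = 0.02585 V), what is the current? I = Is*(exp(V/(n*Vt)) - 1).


Step 1: V/(n*Vt) = 0.44/(2*0.02585) = 8.5106
Step 2: exp(8.5106) = 4.9671e+03
Step 3: I = 7.328e-11 * (4.9671e+03 - 1) = 3.64e-07 A

3.64e-07


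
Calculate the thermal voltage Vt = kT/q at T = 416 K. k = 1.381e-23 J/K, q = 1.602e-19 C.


Step 1: kT = 1.381e-23 * 416 = 5.74496e-21 J
Step 2: Vt = kT/q = 5.74496e-21 / 1.602e-19
Step 3: Vt = 0.03586 V

0.03586


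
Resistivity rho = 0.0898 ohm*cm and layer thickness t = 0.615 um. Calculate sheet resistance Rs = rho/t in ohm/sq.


Step 1: Convert thickness to cm: t = 0.615 um = 6.1500e-05 cm
Step 2: Rs = rho / t = 0.0898 / 6.1500e-05
Step 3: Rs = 1460.2 ohm/sq

1460.2


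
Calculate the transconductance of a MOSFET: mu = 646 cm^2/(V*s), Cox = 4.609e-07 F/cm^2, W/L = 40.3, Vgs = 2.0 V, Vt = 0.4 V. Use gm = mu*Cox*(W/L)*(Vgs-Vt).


Step 1: Vov = Vgs - Vt = 2.0 - 0.4 = 1.6 V
Step 2: gm = mu * Cox * (W/L) * Vov
Step 3: gm = 646 * 4.609e-07 * 40.3 * 1.6 = 1.92e-02 S

1.92e-02


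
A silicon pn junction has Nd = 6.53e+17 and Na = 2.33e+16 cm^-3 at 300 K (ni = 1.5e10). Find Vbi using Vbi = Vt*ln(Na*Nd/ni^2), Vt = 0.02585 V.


Step 1: Compute Na*Nd/ni^2 = 2.33e+16 * 6.53e+17 / (1.5e10)^2 = 6.7622e+13
Step 2: ln(6.7622e+13) = 31.8450
Step 3: Vbi = 0.02585 * 31.8450 = 0.823 V

0.823


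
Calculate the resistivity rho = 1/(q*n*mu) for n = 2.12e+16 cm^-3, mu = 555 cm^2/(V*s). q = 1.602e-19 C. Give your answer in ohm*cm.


Step 1: sigma = q * n * mu = 1.602e-19 * 2.12e+16 * 555 = 1.88491e+00 S/cm
Step 2: rho = 1 / sigma = 1 / 1.88491e+00 = 0.5305 ohm*cm

0.5305


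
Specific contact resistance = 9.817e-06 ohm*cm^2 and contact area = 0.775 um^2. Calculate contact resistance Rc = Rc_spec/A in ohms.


Step 1: Convert area to cm^2: 0.775 um^2 = 7.7500e-09 cm^2
Step 2: Rc = Rc_spec / A = 9.817e-06 / 7.7500e-09
Step 3: Rc = 1.27e+03 ohms

1.27e+03
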